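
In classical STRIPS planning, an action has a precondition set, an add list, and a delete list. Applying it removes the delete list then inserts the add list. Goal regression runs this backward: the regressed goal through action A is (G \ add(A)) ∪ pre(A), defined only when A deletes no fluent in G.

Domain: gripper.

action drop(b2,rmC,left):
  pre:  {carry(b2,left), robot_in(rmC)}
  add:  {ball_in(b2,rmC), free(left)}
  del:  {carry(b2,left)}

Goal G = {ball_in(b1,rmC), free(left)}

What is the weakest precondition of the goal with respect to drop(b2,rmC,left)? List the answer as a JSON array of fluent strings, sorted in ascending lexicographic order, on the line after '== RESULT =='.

Regress:
  G ∩ del = {}  (empty — regression defined)
  G \ add = {ball_in(b1,rmC), free(left)} \ {ball_in(b2,rmC), free(left)} = {ball_in(b1,rmC)}
  ∪ pre   = {ball_in(b1,rmC)} ∪ {carry(b2,left), robot_in(rmC)}
          = {ball_in(b1,rmC), carry(b2,left), robot_in(rmC)}

== RESULT ==
["ball_in(b1,rmC)", "carry(b2,left)", "robot_in(rmC)"]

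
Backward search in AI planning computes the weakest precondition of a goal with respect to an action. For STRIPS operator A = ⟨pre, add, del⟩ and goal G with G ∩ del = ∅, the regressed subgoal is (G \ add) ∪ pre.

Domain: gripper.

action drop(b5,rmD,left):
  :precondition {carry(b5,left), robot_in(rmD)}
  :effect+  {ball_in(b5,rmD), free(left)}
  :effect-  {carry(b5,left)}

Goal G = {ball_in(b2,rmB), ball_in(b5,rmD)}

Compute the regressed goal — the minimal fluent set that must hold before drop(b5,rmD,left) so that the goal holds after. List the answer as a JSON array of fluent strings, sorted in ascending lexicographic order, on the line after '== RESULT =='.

Compute (G \ add) ∪ pre:
  G ∩ del = {}  (empty — regression defined)
  G \ add = {ball_in(b2,rmB), ball_in(b5,rmD)} \ {ball_in(b5,rmD), free(left)} = {ball_in(b2,rmB)}
  ∪ pre   = {ball_in(b2,rmB)} ∪ {carry(b5,left), robot_in(rmD)}
          = {ball_in(b2,rmB), carry(b5,left), robot_in(rmD)}

== RESULT ==
["ball_in(b2,rmB)", "carry(b5,left)", "robot_in(rmD)"]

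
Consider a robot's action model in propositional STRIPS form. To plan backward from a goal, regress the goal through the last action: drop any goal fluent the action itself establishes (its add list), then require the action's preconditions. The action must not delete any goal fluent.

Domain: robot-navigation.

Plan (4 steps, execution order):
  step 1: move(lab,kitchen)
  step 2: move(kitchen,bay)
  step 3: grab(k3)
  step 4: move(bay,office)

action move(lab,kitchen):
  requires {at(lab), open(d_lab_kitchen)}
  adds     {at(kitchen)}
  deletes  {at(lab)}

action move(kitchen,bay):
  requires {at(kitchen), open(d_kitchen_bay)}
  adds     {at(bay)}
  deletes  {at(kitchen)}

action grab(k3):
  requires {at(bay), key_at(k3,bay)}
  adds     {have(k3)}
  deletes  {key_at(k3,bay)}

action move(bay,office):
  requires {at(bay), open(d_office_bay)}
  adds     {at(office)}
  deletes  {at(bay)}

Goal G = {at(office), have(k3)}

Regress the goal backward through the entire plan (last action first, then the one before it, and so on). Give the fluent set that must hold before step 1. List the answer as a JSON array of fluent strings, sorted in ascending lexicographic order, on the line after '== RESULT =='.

Work backward from the goal:
  through step 4 (move(bay,office)): drop {at(office)}, keep {have(k3)}, require {at(bay), open(d_office_bay)}
    → {at(bay), have(k3), open(d_office_bay)}
  through step 3 (grab(k3)): drop {have(k3)}, keep {at(bay), open(d_office_bay)}, require {at(bay), key_at(k3,bay)}
    → {at(bay), key_at(k3,bay), open(d_office_bay)}
  through step 2 (move(kitchen,bay)): drop {at(bay)}, keep {key_at(k3,bay), open(d_office_bay)}, require {at(kitchen), open(d_kitchen_bay)}
    → {at(kitchen), key_at(k3,bay), open(d_kitchen_bay), open(d_office_bay)}
  through step 1 (move(lab,kitchen)): drop {at(kitchen)}, keep {key_at(k3,bay), open(d_kitchen_bay), open(d_office_bay)}, require {at(lab), open(d_lab_kitchen)}
    → {at(lab), key_at(k3,bay), open(d_kitchen_bay), open(d_lab_kitchen), open(d_office_bay)}

== RESULT ==
["at(lab)", "key_at(k3,bay)", "open(d_kitchen_bay)", "open(d_lab_kitchen)", "open(d_office_bay)"]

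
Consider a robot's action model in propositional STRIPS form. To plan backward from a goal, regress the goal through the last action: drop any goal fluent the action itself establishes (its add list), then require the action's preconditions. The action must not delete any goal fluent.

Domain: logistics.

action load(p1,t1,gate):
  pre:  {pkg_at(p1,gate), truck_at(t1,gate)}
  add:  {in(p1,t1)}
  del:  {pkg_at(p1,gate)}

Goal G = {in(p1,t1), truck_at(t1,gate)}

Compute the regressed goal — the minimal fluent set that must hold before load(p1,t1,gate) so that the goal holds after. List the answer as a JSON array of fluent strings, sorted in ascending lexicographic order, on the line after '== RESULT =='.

Regress:
  G ∩ del = {}  (empty — regression defined)
  G \ add = {in(p1,t1), truck_at(t1,gate)} \ {in(p1,t1)} = {truck_at(t1,gate)}
  ∪ pre   = {truck_at(t1,gate)} ∪ {pkg_at(p1,gate), truck_at(t1,gate)}
          = {pkg_at(p1,gate), truck_at(t1,gate)}

== RESULT ==
["pkg_at(p1,gate)", "truck_at(t1,gate)"]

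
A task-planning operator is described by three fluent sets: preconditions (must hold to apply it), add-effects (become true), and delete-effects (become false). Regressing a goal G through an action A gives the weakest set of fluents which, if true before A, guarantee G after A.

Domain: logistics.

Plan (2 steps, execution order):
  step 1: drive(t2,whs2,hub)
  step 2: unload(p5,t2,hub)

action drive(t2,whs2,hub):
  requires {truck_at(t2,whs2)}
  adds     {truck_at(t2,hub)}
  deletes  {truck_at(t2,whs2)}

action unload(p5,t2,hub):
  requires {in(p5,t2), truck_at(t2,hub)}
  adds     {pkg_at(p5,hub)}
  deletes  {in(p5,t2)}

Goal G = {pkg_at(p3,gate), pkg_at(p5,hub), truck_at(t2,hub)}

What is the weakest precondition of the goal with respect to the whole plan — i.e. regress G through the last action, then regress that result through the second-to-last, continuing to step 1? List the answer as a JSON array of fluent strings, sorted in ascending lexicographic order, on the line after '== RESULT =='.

Regress step by step:
  through step 2 (unload(p5,t2,hub)): drop {pkg_at(p5,hub)}, keep {pkg_at(p3,gate), truck_at(t2,hub)}, require {in(p5,t2), truck_at(t2,hub)}
    → {in(p5,t2), pkg_at(p3,gate), truck_at(t2,hub)}
  through step 1 (drive(t2,whs2,hub)): drop {truck_at(t2,hub)}, keep {in(p5,t2), pkg_at(p3,gate)}, require {truck_at(t2,whs2)}
    → {in(p5,t2), pkg_at(p3,gate), truck_at(t2,whs2)}

== RESULT ==
["in(p5,t2)", "pkg_at(p3,gate)", "truck_at(t2,whs2)"]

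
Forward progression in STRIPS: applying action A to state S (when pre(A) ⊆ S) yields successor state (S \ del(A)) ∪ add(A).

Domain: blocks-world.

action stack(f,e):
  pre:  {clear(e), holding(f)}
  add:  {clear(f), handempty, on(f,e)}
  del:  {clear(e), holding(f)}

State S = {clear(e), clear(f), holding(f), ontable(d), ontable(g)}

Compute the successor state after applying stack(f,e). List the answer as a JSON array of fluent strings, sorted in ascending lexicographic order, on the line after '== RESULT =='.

Progress:
  pre ⊆ S: {clear(e), holding(f)} ⊆ S  — applicable
  S \ del = {clear(f), ontable(d), ontable(g)}
  ∪ add   = {clear(f), handempty, on(f,e), ontable(d), ontable(g)}

== RESULT ==
["clear(f)", "handempty", "on(f,e)", "ontable(d)", "ontable(g)"]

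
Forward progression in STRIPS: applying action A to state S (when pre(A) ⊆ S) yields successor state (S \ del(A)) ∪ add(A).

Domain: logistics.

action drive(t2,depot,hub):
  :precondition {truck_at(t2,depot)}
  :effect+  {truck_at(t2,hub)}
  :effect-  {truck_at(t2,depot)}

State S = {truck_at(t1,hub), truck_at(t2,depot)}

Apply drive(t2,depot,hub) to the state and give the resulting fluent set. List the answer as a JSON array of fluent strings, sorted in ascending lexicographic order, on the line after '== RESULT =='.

Progress:
  pre ⊆ S: {truck_at(t2,depot)} ⊆ S  — applicable
  S \ del = {truck_at(t1,hub)}
  ∪ add   = {truck_at(t1,hub), truck_at(t2,hub)}

== RESULT ==
["truck_at(t1,hub)", "truck_at(t2,hub)"]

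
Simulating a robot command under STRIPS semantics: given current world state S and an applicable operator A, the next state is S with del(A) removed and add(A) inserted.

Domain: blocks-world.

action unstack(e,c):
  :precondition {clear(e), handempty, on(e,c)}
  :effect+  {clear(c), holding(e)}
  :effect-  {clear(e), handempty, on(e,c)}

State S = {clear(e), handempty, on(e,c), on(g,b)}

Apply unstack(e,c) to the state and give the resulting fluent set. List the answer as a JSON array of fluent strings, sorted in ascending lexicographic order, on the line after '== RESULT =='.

Compute (S \ del) ∪ add:
  pre ⊆ S: {clear(e), handempty, on(e,c)} ⊆ S  — applicable
  S \ del = {on(g,b)}
  ∪ add   = {clear(c), holding(e), on(g,b)}

== RESULT ==
["clear(c)", "holding(e)", "on(g,b)"]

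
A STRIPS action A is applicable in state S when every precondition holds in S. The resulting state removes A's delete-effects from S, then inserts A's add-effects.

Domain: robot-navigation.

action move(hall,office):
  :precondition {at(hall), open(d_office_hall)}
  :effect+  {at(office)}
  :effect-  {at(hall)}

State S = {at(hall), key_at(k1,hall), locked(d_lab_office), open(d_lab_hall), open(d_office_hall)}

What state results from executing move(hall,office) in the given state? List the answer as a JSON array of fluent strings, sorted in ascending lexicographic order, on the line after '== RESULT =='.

Compute (S \ del) ∪ add:
  pre ⊆ S: {at(hall), open(d_office_hall)} ⊆ S  — applicable
  S \ del = {key_at(k1,hall), locked(d_lab_office), open(d_lab_hall), open(d_office_hall)}
  ∪ add   = {at(office), key_at(k1,hall), locked(d_lab_office), open(d_lab_hall), open(d_office_hall)}

== RESULT ==
["at(office)", "key_at(k1,hall)", "locked(d_lab_office)", "open(d_lab_hall)", "open(d_office_hall)"]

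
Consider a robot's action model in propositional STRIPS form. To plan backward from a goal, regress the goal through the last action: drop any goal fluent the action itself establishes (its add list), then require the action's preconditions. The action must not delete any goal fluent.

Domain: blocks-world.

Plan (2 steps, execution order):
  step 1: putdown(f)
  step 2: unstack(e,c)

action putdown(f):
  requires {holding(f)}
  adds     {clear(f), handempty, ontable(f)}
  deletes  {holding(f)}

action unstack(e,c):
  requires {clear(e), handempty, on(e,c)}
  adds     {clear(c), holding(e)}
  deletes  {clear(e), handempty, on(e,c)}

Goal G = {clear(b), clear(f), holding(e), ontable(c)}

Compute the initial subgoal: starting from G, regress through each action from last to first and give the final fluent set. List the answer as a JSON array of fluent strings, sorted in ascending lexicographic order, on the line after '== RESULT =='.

Regress step by step:
  through step 2 (unstack(e,c)): drop {holding(e)}, keep {clear(b), clear(f), ontable(c)}, require {clear(e), handempty, on(e,c)}
    → {clear(b), clear(e), clear(f), handempty, on(e,c), ontable(c)}
  through step 1 (putdown(f)): drop {clear(f), handempty}, keep {clear(b), clear(e), on(e,c), ontable(c)}, require {holding(f)}
    → {clear(b), clear(e), holding(f), on(e,c), ontable(c)}

== RESULT ==
["clear(b)", "clear(e)", "holding(f)", "on(e,c)", "ontable(c)"]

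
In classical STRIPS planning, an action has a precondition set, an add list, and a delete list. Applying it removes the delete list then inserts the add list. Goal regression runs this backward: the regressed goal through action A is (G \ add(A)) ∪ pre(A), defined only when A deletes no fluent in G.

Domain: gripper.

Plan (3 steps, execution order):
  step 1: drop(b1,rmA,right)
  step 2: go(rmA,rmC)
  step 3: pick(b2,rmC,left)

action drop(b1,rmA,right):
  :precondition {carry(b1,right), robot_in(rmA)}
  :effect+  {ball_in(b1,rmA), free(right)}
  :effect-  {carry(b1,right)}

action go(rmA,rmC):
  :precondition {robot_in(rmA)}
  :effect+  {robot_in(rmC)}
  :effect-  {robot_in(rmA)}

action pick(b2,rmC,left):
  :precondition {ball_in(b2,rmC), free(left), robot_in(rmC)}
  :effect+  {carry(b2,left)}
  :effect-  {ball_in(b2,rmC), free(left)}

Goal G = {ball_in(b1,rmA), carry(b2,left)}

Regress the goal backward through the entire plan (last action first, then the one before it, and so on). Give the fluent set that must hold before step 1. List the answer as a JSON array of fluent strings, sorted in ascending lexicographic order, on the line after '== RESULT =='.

Work backward from the goal:
  through step 3 (pick(b2,rmC,left)): drop {carry(b2,left)}, keep {ball_in(b1,rmA)}, require {ball_in(b2,rmC), free(left), robot_in(rmC)}
    → {ball_in(b1,rmA), ball_in(b2,rmC), free(left), robot_in(rmC)}
  through step 2 (go(rmA,rmC)): drop {robot_in(rmC)}, keep {ball_in(b1,rmA), ball_in(b2,rmC), free(left)}, require {robot_in(rmA)}
    → {ball_in(b1,rmA), ball_in(b2,rmC), free(left), robot_in(rmA)}
  through step 1 (drop(b1,rmA,right)): drop {ball_in(b1,rmA)}, keep {ball_in(b2,rmC), free(left), robot_in(rmA)}, require {carry(b1,right), robot_in(rmA)}
    → {ball_in(b2,rmC), carry(b1,right), free(left), robot_in(rmA)}

== RESULT ==
["ball_in(b2,rmC)", "carry(b1,right)", "free(left)", "robot_in(rmA)"]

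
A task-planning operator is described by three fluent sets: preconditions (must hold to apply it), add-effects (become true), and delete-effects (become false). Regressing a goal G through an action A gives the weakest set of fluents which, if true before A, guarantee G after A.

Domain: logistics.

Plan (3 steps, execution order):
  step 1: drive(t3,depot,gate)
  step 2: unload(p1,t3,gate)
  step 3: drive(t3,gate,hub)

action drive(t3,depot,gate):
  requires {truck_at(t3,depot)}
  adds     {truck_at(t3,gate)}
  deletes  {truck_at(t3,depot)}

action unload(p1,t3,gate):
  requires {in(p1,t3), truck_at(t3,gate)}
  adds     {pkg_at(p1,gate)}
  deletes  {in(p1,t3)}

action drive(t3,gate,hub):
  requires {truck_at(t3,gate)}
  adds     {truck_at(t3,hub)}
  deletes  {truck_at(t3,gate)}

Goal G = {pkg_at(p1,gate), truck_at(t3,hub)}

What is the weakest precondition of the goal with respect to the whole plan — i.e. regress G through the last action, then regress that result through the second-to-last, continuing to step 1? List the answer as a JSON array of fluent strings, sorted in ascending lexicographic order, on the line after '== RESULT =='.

Work backward from the goal:
  through step 3 (drive(t3,gate,hub)): drop {truck_at(t3,hub)}, keep {pkg_at(p1,gate)}, require {truck_at(t3,gate)}
    → {pkg_at(p1,gate), truck_at(t3,gate)}
  through step 2 (unload(p1,t3,gate)): drop {pkg_at(p1,gate)}, keep {truck_at(t3,gate)}, require {in(p1,t3), truck_at(t3,gate)}
    → {in(p1,t3), truck_at(t3,gate)}
  through step 1 (drive(t3,depot,gate)): drop {truck_at(t3,gate)}, keep {in(p1,t3)}, require {truck_at(t3,depot)}
    → {in(p1,t3), truck_at(t3,depot)}

== RESULT ==
["in(p1,t3)", "truck_at(t3,depot)"]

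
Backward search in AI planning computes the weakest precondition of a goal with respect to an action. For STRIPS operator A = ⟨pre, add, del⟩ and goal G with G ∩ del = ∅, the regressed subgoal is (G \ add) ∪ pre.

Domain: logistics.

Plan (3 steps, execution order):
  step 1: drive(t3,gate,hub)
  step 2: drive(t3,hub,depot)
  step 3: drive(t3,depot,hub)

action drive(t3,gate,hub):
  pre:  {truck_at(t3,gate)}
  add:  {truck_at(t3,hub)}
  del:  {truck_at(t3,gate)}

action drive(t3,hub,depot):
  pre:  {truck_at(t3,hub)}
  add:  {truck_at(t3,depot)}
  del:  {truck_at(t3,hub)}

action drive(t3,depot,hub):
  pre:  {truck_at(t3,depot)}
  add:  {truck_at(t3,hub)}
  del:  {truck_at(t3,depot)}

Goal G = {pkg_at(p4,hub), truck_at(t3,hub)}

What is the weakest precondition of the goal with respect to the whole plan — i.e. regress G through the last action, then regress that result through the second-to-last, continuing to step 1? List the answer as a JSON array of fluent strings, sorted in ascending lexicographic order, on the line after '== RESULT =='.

Work backward from the goal:
  through step 3 (drive(t3,depot,hub)): drop {truck_at(t3,hub)}, keep {pkg_at(p4,hub)}, require {truck_at(t3,depot)}
    → {pkg_at(p4,hub), truck_at(t3,depot)}
  through step 2 (drive(t3,hub,depot)): drop {truck_at(t3,depot)}, keep {pkg_at(p4,hub)}, require {truck_at(t3,hub)}
    → {pkg_at(p4,hub), truck_at(t3,hub)}
  through step 1 (drive(t3,gate,hub)): drop {truck_at(t3,hub)}, keep {pkg_at(p4,hub)}, require {truck_at(t3,gate)}
    → {pkg_at(p4,hub), truck_at(t3,gate)}

== RESULT ==
["pkg_at(p4,hub)", "truck_at(t3,gate)"]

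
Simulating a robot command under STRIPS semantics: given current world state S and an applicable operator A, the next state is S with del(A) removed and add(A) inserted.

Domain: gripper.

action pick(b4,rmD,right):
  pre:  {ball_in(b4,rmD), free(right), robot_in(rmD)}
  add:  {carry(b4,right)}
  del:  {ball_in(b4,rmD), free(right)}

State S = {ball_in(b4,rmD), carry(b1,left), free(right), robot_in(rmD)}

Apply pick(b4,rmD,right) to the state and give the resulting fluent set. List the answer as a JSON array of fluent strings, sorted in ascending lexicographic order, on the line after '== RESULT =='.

Compute (S \ del) ∪ add:
  pre ⊆ S: {ball_in(b4,rmD), free(right), robot_in(rmD)} ⊆ S  — applicable
  S \ del = {carry(b1,left), robot_in(rmD)}
  ∪ add   = {carry(b1,left), carry(b4,right), robot_in(rmD)}

== RESULT ==
["carry(b1,left)", "carry(b4,right)", "robot_in(rmD)"]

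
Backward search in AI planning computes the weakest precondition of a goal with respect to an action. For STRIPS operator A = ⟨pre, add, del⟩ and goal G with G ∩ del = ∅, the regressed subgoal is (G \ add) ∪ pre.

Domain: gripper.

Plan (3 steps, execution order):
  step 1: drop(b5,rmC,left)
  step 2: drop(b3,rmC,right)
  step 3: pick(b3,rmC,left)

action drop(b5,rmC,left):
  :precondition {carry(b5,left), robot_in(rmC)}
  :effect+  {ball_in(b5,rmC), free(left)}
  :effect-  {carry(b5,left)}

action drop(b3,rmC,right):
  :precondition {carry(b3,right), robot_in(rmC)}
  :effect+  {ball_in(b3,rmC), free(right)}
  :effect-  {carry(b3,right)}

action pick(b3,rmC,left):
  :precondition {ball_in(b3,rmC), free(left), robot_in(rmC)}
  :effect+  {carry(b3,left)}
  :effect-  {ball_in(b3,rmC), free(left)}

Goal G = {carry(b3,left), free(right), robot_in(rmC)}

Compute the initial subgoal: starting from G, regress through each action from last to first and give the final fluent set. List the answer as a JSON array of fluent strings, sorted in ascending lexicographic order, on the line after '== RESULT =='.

Work backward from the goal:
  through step 3 (pick(b3,rmC,left)): drop {carry(b3,left)}, keep {free(right), robot_in(rmC)}, require {ball_in(b3,rmC), free(left), robot_in(rmC)}
    → {ball_in(b3,rmC), free(left), free(right), robot_in(rmC)}
  through step 2 (drop(b3,rmC,right)): drop {ball_in(b3,rmC), free(right)}, keep {free(left), robot_in(rmC)}, require {carry(b3,right), robot_in(rmC)}
    → {carry(b3,right), free(left), robot_in(rmC)}
  through step 1 (drop(b5,rmC,left)): drop {free(left)}, keep {carry(b3,right), robot_in(rmC)}, require {carry(b5,left), robot_in(rmC)}
    → {carry(b3,right), carry(b5,left), robot_in(rmC)}

== RESULT ==
["carry(b3,right)", "carry(b5,left)", "robot_in(rmC)"]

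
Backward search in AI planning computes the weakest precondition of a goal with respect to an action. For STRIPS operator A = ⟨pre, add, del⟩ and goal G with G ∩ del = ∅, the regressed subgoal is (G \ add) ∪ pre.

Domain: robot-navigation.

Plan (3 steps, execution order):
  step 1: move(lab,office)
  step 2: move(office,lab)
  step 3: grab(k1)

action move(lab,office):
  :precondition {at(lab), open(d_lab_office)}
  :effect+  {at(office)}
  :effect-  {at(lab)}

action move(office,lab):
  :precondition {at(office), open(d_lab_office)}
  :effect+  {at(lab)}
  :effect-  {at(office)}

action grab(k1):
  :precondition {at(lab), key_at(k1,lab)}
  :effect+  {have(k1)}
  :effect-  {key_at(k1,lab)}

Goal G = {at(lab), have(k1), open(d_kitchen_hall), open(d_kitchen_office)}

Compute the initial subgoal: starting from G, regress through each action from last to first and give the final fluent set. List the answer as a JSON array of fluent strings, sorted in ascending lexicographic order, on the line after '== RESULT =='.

Regress step by step:
  through step 3 (grab(k1)): drop {have(k1)}, keep {at(lab), open(d_kitchen_hall), open(d_kitchen_office)}, require {at(lab), key_at(k1,lab)}
    → {at(lab), key_at(k1,lab), open(d_kitchen_hall), open(d_kitchen_office)}
  through step 2 (move(office,lab)): drop {at(lab)}, keep {key_at(k1,lab), open(d_kitchen_hall), open(d_kitchen_office)}, require {at(office), open(d_lab_office)}
    → {at(office), key_at(k1,lab), open(d_kitchen_hall), open(d_kitchen_office), open(d_lab_office)}
  through step 1 (move(lab,office)): drop {at(office)}, keep {key_at(k1,lab), open(d_kitchen_hall), open(d_kitchen_office), open(d_lab_office)}, require {at(lab), open(d_lab_office)}
    → {at(lab), key_at(k1,lab), open(d_kitchen_hall), open(d_kitchen_office), open(d_lab_office)}

== RESULT ==
["at(lab)", "key_at(k1,lab)", "open(d_kitchen_hall)", "open(d_kitchen_office)", "open(d_lab_office)"]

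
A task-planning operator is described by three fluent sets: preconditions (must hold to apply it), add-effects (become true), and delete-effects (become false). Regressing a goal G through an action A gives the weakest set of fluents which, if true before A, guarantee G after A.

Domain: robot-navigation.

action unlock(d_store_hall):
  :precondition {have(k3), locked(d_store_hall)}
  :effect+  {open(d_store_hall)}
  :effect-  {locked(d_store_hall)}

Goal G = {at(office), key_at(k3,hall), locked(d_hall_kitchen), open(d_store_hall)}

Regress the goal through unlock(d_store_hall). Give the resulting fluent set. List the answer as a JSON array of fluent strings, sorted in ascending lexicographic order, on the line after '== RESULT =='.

Compute (G \ add) ∪ pre:
  G ∩ del = {}  (empty — regression defined)
  G \ add = {at(office), key_at(k3,hall), locked(d_hall_kitchen), open(d_store_hall)} \ {open(d_store_hall)} = {at(office), key_at(k3,hall), locked(d_hall_kitchen)}
  ∪ pre   = {at(office), key_at(k3,hall), locked(d_hall_kitchen)} ∪ {have(k3), locked(d_store_hall)}
          = {at(office), have(k3), key_at(k3,hall), locked(d_hall_kitchen), locked(d_store_hall)}

== RESULT ==
["at(office)", "have(k3)", "key_at(k3,hall)", "locked(d_hall_kitchen)", "locked(d_store_hall)"]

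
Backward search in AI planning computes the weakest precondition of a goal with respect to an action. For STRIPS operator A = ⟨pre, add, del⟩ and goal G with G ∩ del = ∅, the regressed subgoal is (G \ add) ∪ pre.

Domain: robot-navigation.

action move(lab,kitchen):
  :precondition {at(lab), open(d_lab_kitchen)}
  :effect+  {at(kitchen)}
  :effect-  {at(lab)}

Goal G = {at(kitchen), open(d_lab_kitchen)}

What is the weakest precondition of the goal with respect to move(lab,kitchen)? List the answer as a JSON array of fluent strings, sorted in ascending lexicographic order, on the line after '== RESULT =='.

Compute (G \ add) ∪ pre:
  G ∩ del = {}  (empty — regression defined)
  G \ add = {at(kitchen), open(d_lab_kitchen)} \ {at(kitchen)} = {open(d_lab_kitchen)}
  ∪ pre   = {open(d_lab_kitchen)} ∪ {at(lab), open(d_lab_kitchen)}
          = {at(lab), open(d_lab_kitchen)}

== RESULT ==
["at(lab)", "open(d_lab_kitchen)"]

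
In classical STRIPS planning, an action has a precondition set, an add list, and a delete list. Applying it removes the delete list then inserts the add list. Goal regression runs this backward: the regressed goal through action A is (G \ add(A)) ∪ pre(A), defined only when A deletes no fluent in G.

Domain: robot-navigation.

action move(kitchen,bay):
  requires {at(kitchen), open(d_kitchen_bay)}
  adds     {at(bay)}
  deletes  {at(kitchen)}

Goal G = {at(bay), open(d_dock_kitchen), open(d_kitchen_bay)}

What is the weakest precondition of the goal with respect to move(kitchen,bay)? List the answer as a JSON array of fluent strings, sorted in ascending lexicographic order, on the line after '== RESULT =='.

Compute (G \ add) ∪ pre:
  G ∩ del = {}  (empty — regression defined)
  G \ add = {at(bay), open(d_dock_kitchen), open(d_kitchen_bay)} \ {at(bay)} = {open(d_dock_kitchen), open(d_kitchen_bay)}
  ∪ pre   = {open(d_dock_kitchen), open(d_kitchen_bay)} ∪ {at(kitchen), open(d_kitchen_bay)}
          = {at(kitchen), open(d_dock_kitchen), open(d_kitchen_bay)}

== RESULT ==
["at(kitchen)", "open(d_dock_kitchen)", "open(d_kitchen_bay)"]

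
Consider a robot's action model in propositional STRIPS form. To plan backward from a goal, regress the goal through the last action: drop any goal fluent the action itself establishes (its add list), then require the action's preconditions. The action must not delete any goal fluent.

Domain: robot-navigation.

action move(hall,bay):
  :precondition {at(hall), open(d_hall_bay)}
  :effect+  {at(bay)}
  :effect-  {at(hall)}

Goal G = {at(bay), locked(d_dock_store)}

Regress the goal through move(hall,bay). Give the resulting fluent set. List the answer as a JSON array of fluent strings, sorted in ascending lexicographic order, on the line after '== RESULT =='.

Compute (G \ add) ∪ pre:
  G ∩ del = {}  (empty — regression defined)
  G \ add = {at(bay), locked(d_dock_store)} \ {at(bay)} = {locked(d_dock_store)}
  ∪ pre   = {locked(d_dock_store)} ∪ {at(hall), open(d_hall_bay)}
          = {at(hall), locked(d_dock_store), open(d_hall_bay)}

== RESULT ==
["at(hall)", "locked(d_dock_store)", "open(d_hall_bay)"]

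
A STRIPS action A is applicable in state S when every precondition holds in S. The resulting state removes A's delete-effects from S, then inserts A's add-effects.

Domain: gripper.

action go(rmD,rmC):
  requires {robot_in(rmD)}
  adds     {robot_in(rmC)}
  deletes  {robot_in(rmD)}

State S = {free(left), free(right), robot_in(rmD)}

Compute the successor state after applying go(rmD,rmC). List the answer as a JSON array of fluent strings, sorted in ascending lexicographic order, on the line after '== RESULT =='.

Compute (S \ del) ∪ add:
  pre ⊆ S: {robot_in(rmD)} ⊆ S  — applicable
  S \ del = {free(left), free(right)}
  ∪ add   = {free(left), free(right), robot_in(rmC)}

== RESULT ==
["free(left)", "free(right)", "robot_in(rmC)"]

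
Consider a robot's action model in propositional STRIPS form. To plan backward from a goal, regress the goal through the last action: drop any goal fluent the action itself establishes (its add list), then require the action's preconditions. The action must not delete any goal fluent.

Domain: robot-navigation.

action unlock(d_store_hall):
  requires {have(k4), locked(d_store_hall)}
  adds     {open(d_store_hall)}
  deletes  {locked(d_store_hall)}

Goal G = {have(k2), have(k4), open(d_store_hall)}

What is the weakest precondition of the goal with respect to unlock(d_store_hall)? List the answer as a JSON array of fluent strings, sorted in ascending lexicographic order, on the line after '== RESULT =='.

Compute (G \ add) ∪ pre:
  G ∩ del = {}  (empty — regression defined)
  G \ add = {have(k2), have(k4), open(d_store_hall)} \ {open(d_store_hall)} = {have(k2), have(k4)}
  ∪ pre   = {have(k2), have(k4)} ∪ {have(k4), locked(d_store_hall)}
          = {have(k2), have(k4), locked(d_store_hall)}

== RESULT ==
["have(k2)", "have(k4)", "locked(d_store_hall)"]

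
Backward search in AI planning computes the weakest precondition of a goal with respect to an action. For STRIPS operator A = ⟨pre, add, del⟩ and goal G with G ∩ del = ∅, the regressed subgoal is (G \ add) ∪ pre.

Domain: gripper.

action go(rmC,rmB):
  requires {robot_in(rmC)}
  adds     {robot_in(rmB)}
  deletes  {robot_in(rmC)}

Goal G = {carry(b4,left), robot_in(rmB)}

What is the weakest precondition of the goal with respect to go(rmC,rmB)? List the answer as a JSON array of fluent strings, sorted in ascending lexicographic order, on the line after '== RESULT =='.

Compute (G \ add) ∪ pre:
  G ∩ del = {}  (empty — regression defined)
  G \ add = {carry(b4,left), robot_in(rmB)} \ {robot_in(rmB)} = {carry(b4,left)}
  ∪ pre   = {carry(b4,left)} ∪ {robot_in(rmC)}
          = {carry(b4,left), robot_in(rmC)}

== RESULT ==
["carry(b4,left)", "robot_in(rmC)"]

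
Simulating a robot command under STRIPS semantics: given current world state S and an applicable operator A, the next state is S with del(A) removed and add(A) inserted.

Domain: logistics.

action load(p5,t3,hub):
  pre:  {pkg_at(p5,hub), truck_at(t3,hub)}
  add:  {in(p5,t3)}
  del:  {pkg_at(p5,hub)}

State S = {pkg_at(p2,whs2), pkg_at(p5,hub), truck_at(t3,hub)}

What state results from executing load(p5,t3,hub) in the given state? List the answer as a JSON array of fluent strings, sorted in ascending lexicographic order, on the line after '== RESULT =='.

Progress:
  pre ⊆ S: {pkg_at(p5,hub), truck_at(t3,hub)} ⊆ S  — applicable
  S \ del = {pkg_at(p2,whs2), truck_at(t3,hub)}
  ∪ add   = {in(p5,t3), pkg_at(p2,whs2), truck_at(t3,hub)}

== RESULT ==
["in(p5,t3)", "pkg_at(p2,whs2)", "truck_at(t3,hub)"]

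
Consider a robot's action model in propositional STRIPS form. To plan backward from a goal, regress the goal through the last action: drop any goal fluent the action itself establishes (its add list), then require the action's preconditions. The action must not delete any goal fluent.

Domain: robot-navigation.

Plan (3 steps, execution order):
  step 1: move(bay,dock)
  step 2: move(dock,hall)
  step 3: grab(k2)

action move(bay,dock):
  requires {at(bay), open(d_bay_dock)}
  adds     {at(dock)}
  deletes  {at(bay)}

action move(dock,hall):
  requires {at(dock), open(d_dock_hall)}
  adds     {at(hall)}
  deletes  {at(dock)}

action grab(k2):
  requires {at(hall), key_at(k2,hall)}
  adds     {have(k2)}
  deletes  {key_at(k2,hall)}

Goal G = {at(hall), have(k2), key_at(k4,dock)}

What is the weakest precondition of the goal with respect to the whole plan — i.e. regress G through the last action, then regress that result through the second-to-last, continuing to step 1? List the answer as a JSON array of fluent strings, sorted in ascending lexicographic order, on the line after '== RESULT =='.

Regress step by step:
  through step 3 (grab(k2)): drop {have(k2)}, keep {at(hall), key_at(k4,dock)}, require {at(hall), key_at(k2,hall)}
    → {at(hall), key_at(k2,hall), key_at(k4,dock)}
  through step 2 (move(dock,hall)): drop {at(hall)}, keep {key_at(k2,hall), key_at(k4,dock)}, require {at(dock), open(d_dock_hall)}
    → {at(dock), key_at(k2,hall), key_at(k4,dock), open(d_dock_hall)}
  through step 1 (move(bay,dock)): drop {at(dock)}, keep {key_at(k2,hall), key_at(k4,dock), open(d_dock_hall)}, require {at(bay), open(d_bay_dock)}
    → {at(bay), key_at(k2,hall), key_at(k4,dock), open(d_bay_dock), open(d_dock_hall)}

== RESULT ==
["at(bay)", "key_at(k2,hall)", "key_at(k4,dock)", "open(d_bay_dock)", "open(d_dock_hall)"]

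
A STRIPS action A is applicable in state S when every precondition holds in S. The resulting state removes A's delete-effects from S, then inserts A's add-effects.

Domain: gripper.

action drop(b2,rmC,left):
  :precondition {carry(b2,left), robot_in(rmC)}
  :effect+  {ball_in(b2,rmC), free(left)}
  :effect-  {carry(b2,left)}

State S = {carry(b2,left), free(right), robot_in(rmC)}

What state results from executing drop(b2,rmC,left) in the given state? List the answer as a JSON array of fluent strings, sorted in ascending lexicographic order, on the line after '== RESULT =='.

Progress:
  pre ⊆ S: {carry(b2,left), robot_in(rmC)} ⊆ S  — applicable
  S \ del = {free(right), robot_in(rmC)}
  ∪ add   = {ball_in(b2,rmC), free(left), free(right), robot_in(rmC)}

== RESULT ==
["ball_in(b2,rmC)", "free(left)", "free(right)", "robot_in(rmC)"]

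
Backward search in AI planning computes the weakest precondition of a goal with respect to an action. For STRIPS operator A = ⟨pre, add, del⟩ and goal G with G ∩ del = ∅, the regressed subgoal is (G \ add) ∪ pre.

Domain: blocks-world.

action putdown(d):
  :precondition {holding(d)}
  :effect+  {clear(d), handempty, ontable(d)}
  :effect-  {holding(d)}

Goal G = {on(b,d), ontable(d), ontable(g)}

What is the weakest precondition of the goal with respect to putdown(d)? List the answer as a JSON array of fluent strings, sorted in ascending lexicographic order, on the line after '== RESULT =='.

Compute (G \ add) ∪ pre:
  G ∩ del = {}  (empty — regression defined)
  G \ add = {on(b,d), ontable(d), ontable(g)} \ {clear(d), handempty, ontable(d)} = {on(b,d), ontable(g)}
  ∪ pre   = {on(b,d), ontable(g)} ∪ {holding(d)}
          = {holding(d), on(b,d), ontable(g)}

== RESULT ==
["holding(d)", "on(b,d)", "ontable(g)"]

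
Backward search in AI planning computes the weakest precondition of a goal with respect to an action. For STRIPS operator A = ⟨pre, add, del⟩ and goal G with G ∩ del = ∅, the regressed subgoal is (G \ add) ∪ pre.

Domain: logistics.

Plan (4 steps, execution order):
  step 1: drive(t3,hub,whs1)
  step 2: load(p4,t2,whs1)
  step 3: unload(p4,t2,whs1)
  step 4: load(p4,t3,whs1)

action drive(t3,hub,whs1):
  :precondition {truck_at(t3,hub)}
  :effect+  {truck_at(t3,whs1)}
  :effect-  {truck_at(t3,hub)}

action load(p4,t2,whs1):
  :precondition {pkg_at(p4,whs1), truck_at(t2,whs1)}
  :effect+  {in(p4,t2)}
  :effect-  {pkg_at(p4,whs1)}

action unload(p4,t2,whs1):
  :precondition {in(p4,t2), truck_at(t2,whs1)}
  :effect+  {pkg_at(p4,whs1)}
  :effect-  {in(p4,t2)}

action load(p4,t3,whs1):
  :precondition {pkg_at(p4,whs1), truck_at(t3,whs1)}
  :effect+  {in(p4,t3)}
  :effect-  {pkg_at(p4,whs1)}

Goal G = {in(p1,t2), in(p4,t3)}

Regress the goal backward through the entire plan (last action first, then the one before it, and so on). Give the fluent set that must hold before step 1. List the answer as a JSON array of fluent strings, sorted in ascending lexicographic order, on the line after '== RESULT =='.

Regress step by step:
  through step 4 (load(p4,t3,whs1)): drop {in(p4,t3)}, keep {in(p1,t2)}, require {pkg_at(p4,whs1), truck_at(t3,whs1)}
    → {in(p1,t2), pkg_at(p4,whs1), truck_at(t3,whs1)}
  through step 3 (unload(p4,t2,whs1)): drop {pkg_at(p4,whs1)}, keep {in(p1,t2), truck_at(t3,whs1)}, require {in(p4,t2), truck_at(t2,whs1)}
    → {in(p1,t2), in(p4,t2), truck_at(t2,whs1), truck_at(t3,whs1)}
  through step 2 (load(p4,t2,whs1)): drop {in(p4,t2)}, keep {in(p1,t2), truck_at(t2,whs1), truck_at(t3,whs1)}, require {pkg_at(p4,whs1), truck_at(t2,whs1)}
    → {in(p1,t2), pkg_at(p4,whs1), truck_at(t2,whs1), truck_at(t3,whs1)}
  through step 1 (drive(t3,hub,whs1)): drop {truck_at(t3,whs1)}, keep {in(p1,t2), pkg_at(p4,whs1), truck_at(t2,whs1)}, require {truck_at(t3,hub)}
    → {in(p1,t2), pkg_at(p4,whs1), truck_at(t2,whs1), truck_at(t3,hub)}

== RESULT ==
["in(p1,t2)", "pkg_at(p4,whs1)", "truck_at(t2,whs1)", "truck_at(t3,hub)"]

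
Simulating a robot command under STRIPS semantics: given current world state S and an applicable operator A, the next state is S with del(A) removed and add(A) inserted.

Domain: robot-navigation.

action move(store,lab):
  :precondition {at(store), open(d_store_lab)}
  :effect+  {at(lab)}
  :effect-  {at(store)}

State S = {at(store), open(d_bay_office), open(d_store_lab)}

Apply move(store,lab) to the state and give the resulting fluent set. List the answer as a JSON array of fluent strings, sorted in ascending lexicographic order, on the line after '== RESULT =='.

Progress:
  pre ⊆ S: {at(store), open(d_store_lab)} ⊆ S  — applicable
  S \ del = {open(d_bay_office), open(d_store_lab)}
  ∪ add   = {at(lab), open(d_bay_office), open(d_store_lab)}

== RESULT ==
["at(lab)", "open(d_bay_office)", "open(d_store_lab)"]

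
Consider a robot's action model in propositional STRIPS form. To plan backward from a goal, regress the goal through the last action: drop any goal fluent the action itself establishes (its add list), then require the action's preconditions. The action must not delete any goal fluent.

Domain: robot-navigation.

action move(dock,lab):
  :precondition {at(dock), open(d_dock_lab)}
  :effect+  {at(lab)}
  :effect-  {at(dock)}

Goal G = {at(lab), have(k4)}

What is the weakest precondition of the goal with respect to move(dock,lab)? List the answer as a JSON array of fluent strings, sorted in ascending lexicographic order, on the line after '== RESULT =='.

Regress:
  G ∩ del = {}  (empty — regression defined)
  G \ add = {at(lab), have(k4)} \ {at(lab)} = {have(k4)}
  ∪ pre   = {have(k4)} ∪ {at(dock), open(d_dock_lab)}
          = {at(dock), have(k4), open(d_dock_lab)}

== RESULT ==
["at(dock)", "have(k4)", "open(d_dock_lab)"]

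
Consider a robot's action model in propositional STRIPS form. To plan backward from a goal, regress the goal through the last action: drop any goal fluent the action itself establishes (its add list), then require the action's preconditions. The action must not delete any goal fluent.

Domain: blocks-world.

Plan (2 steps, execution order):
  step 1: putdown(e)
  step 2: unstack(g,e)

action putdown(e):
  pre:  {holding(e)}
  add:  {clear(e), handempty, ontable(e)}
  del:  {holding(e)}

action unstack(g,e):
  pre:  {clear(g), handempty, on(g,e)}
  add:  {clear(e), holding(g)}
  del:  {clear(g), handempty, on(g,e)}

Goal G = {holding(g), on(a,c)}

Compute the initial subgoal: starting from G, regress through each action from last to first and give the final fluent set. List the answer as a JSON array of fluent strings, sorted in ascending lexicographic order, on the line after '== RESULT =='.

Regress step by step:
  through step 2 (unstack(g,e)): drop {holding(g)}, keep {on(a,c)}, require {clear(g), handempty, on(g,e)}
    → {clear(g), handempty, on(a,c), on(g,e)}
  through step 1 (putdown(e)): drop {handempty}, keep {clear(g), on(a,c), on(g,e)}, require {holding(e)}
    → {clear(g), holding(e), on(a,c), on(g,e)}

== RESULT ==
["clear(g)", "holding(e)", "on(a,c)", "on(g,e)"]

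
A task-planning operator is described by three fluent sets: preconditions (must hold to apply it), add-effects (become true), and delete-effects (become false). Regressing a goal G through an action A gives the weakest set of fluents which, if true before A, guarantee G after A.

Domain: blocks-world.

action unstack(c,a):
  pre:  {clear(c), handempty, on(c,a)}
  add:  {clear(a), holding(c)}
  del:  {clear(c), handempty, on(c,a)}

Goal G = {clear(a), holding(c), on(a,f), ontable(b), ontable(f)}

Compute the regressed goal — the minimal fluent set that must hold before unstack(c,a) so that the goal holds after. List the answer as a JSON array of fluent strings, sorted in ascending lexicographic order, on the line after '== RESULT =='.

Compute (G \ add) ∪ pre:
  G ∩ del = {}  (empty — regression defined)
  G \ add = {clear(a), holding(c), on(a,f), ontable(b), ontable(f)} \ {clear(a), holding(c)} = {on(a,f), ontable(b), ontable(f)}
  ∪ pre   = {on(a,f), ontable(b), ontable(f)} ∪ {clear(c), handempty, on(c,a)}
          = {clear(c), handempty, on(a,f), on(c,a), ontable(b), ontable(f)}

== RESULT ==
["clear(c)", "handempty", "on(a,f)", "on(c,a)", "ontable(b)", "ontable(f)"]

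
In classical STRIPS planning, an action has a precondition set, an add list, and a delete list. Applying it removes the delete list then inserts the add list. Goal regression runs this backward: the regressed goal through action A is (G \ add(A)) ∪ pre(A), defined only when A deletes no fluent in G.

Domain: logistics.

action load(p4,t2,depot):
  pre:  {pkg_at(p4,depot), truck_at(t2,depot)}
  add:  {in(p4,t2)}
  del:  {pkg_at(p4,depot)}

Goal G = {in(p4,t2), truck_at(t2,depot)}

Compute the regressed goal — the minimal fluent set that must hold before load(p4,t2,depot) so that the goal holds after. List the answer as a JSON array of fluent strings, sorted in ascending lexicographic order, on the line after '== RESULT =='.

Regress:
  G ∩ del = {}  (empty — regression defined)
  G \ add = {in(p4,t2), truck_at(t2,depot)} \ {in(p4,t2)} = {truck_at(t2,depot)}
  ∪ pre   = {truck_at(t2,depot)} ∪ {pkg_at(p4,depot), truck_at(t2,depot)}
          = {pkg_at(p4,depot), truck_at(t2,depot)}

== RESULT ==
["pkg_at(p4,depot)", "truck_at(t2,depot)"]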